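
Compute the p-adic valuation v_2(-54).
v_2(-54) = 1

v_2(n) is the largest exponent k such that 2^k divides n. Factor out: -54 = -2^1 · 27. (Sign doesn't affect v_p.) So v_2(-54) = 1.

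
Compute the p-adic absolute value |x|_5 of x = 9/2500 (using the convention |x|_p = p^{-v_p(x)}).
|9/2500|_5 = 625

Step 1 — compute v_5(x) by factoring powers of 5 out of the numerator and denominator: v_5(9/2500) = -4. Step 2 — apply |x|_p = p^{-v_p(x)} = 5^{4} = 625.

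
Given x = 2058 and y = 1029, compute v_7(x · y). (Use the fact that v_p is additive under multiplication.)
v_7(2117682) = 6

v_p(x) = 3 (factor: 2058 = 7^3 · 6); v_p(y) = 3 (factor: 1029 = 7^3 · 3). Additivity: v_p(xy) = v_p(x) + v_p(y) = 3 + 3 = 6. (Direct check: xy = 2117682 = 7^6 · (18).)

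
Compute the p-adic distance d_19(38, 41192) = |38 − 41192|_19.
d_19(38, 41192) = 1/6859

Step 1 — x − y = 38 − 41192 = -41154. Step 2 — v_19(-41154) = 3 (factor: -41154 = −(19^3 · 6); the sign does not affect v_p). Step 3 — |x − y|_19 = 19^{-3} = 1/6859.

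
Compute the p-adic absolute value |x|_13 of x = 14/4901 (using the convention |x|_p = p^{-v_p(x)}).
|14/4901|_13 = 169

Step 1 — compute v_13(x) by factoring powers of 13 out of the numerator and denominator: v_13(14/4901) = -2. Step 2 — apply |x|_p = p^{-v_p(x)} = 13^{2} = 169.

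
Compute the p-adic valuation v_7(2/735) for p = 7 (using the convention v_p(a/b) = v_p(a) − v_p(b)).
v_7(2/735) = -2

Factor powers of 7 from the numerator and denominator of the reduced fraction: 2 = 7^0 · 2 and 735 = 7^2 · 15. Apply v_p(a/b) = v_p(a) − v_p(b): v_7(2/735) = 0 − 2 = -2.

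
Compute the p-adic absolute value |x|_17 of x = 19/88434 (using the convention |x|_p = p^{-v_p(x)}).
|19/88434|_17 = 4913

Step 1 — compute v_17(x) by factoring powers of 17 out of the numerator and denominator: v_17(19/88434) = -3. Step 2 — apply |x|_p = p^{-v_p(x)} = 17^{3} = 4913.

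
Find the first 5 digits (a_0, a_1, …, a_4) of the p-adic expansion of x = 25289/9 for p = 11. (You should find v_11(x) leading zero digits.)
(a_0, …, a_4) = (0, 0, 0, 7, 2)

v_11(25289/9) = 3, so a_0 = ... = a_2 = 0. Factor out: x = 11^3 · u with u = 19/9 a unit in ℤ_11. Expand u iteratively via a_{v+i} = u_i mod 11, u_{i+1} = (u_i − a_{v+i})/11:
  u_0 = 19/9;  a_3 = 7;  u_1 = (u_0 − 7)/11 = -4/9
  u_1 = -4/9;  a_4 = 2;  u_2 = (u_1 − 2)/11 = -2/9
Digits: (0, 0, 0, 7, 2).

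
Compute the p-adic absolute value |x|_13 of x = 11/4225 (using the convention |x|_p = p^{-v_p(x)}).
|11/4225|_13 = 169

Step 1 — compute v_13(x) by factoring powers of 13 out of the numerator and denominator: v_13(11/4225) = -2. Step 2 — apply |x|_p = p^{-v_p(x)} = 13^{2} = 169.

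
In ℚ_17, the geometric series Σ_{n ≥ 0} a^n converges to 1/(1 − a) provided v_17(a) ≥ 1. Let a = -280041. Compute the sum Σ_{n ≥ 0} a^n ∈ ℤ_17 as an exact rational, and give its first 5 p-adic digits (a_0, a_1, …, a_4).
Σ a^n = 1/(1 − a) = 1/280042;  first 5 digits = (1, 0, 0, 11, 13)

v_17(a) = 3 ≥ 1, so the series converges in ℤ_17 to 1/(1 − a) = 1/(1 − (-280041)) = 1/280042. Expand this rational in ℤ_17: compute digits iteratively via d_i = x_i mod 17, x_{i+1} = (x_i − d_i)/17. The first 5 digits are (1, 0, 0, 11, 13).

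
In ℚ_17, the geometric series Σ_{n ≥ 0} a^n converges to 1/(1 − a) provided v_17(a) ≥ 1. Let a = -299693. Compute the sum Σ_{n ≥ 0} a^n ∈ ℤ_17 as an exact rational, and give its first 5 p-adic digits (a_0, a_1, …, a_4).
Σ a^n = 1/(1 − a) = 1/299694;  first 5 digits = (1, 0, 0, 7, 13)

v_17(a) = 3 ≥ 1, so the series converges in ℤ_17 to 1/(1 − a) = 1/(1 − (-299693)) = 1/299694. Expand this rational in ℤ_17: compute digits iteratively via d_i = x_i mod 17, x_{i+1} = (x_i − d_i)/17. The first 5 digits are (1, 0, 0, 7, 13).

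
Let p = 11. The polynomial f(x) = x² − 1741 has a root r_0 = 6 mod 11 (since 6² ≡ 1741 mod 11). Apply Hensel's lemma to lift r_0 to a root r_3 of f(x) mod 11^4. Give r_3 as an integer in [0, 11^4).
r_3 = 12117 (mod 14641)

Hensel's recurrence: r_{i+1} = r_i − f(r_i)·(f′(r_i))^{-1} mod 11^{i+2}, with f′(x) = 2x. Iterate:
  r_0 = 6 (mod 11)
  r_1 = 17 (mod 121)
  r_2 = 138 (mod 1331)
  r_3 = 12117 (mod 14641)
Final: r_3 = 12117, and one checks f(r_3) ≡ 0 mod 11^4.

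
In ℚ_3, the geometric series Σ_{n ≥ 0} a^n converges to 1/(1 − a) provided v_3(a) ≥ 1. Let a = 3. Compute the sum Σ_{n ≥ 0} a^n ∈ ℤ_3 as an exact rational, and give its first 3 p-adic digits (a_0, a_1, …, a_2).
Σ a^n = 1/(1 − a) = -1/2;  first 3 digits = (1, 1, 1)

v_3(a) = 1 ≥ 1, so the series converges in ℤ_3 to 1/(1 − a) = 1/(1 − 3) = -1/2. Expand this rational in ℤ_3: compute digits iteratively via d_i = x_i mod 3, x_{i+1} = (x_i − d_i)/3. The first 3 digits are (1, 1, 1).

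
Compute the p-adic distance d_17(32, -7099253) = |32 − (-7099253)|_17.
d_17(32, -7099253) = 1/1419857

Step 1 — x − y = 32 − (-7099253) = 7099285. Step 2 — v_17(7099285) = 5 (factor: 7099285 = (17^5 · 5); the sign does not affect v_p). Step 3 — |x − y|_17 = 17^{-5} = 1/1419857.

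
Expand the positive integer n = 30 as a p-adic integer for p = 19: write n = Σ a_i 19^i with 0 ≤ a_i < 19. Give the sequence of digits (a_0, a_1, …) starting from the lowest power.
(a_0, a_1, …) = (11, 1)

Repeated division by 19 gives the digits low-to-high: 30 = 11 + 1·19^1. Digit sequence: (11, 1).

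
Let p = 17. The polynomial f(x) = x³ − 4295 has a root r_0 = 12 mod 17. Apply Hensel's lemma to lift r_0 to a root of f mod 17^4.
r_3 = 2443 (mod 83521)

Hensel: r_{i+1} = r_i − f(r_i)/f′(r_i) mod 17^{i+2}, where f′(x) = 3x². Iterate:
  r_0 = 12 (mod 17)
  r_1 = 131 (mod 289)
  r_2 = 2443 (mod 4913)
  r_3 = 2443 (mod 83521)
Final: r = 2443 with f(r) ≡ 0 mod 17^4.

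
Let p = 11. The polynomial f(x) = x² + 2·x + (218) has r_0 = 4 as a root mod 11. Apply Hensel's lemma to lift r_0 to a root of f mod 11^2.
r_1 = 4 (mod 121)

Hensel: r_{i+1} = r_i − f(r_i)·(f′(r_i))^{-1} mod 11^{i+2}, f′(x) = 2x + 2. Iterate:
  r_0 = 4 (mod 11)
  r_1 = 4 (mod 121)
Final: r = 4 satisfies f(r) ≡ 0 mod 11^2.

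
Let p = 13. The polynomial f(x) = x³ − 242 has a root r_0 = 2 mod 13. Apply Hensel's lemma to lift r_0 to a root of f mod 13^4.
r_3 = 19879 (mod 28561)

Hensel: r_{i+1} = r_i − f(r_i)/f′(r_i) mod 13^{i+2}, where f′(x) = 3x². Iterate:
  r_0 = 2 (mod 13)
  r_1 = 106 (mod 169)
  r_2 = 106 (mod 2197)
  r_3 = 19879 (mod 28561)
Final: r = 19879 with f(r) ≡ 0 mod 13^4.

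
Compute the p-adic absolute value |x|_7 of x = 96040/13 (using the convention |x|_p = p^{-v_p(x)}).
|96040/13|_7 = 1/2401

Step 1 — compute v_7(x) by factoring powers of 7 out of the numerator and denominator: v_7(96040/13) = 4. Step 2 — apply |x|_p = p^{-v_p(x)} = 7^{-4} = 1/2401.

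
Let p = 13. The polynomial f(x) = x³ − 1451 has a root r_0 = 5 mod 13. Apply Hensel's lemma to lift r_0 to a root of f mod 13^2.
r_1 = 70 (mod 169)

Hensel: r_{i+1} = r_i − f(r_i)/f′(r_i) mod 13^{i+2}, where f′(x) = 3x². Iterate:
  r_0 = 5 (mod 13)
  r_1 = 70 (mod 169)
Final: r = 70 with f(r) ≡ 0 mod 13^2.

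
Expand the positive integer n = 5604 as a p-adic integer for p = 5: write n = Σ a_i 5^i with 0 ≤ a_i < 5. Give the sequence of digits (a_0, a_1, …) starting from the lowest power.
(a_0, a_1, …) = (4, 0, 4, 4, 3, 1)

Repeated division by 5 gives the digits low-to-high: 5604 = 4 + 4·5^2 + 4·5^3 + 3·5^4 + 1·5^5. Digit sequence: (4, 0, 4, 4, 3, 1).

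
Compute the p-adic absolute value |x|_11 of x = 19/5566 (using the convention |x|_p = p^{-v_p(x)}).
|19/5566|_11 = 121

Step 1 — compute v_11(x) by factoring powers of 11 out of the numerator and denominator: v_11(19/5566) = -2. Step 2 — apply |x|_p = p^{-v_p(x)} = 11^{2} = 121.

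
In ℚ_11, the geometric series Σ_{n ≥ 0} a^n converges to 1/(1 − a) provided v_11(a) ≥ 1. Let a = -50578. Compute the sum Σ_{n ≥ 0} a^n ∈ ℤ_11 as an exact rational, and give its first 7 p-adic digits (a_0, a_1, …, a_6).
Σ a^n = 1/(1 − a) = 1/50579;  first 7 digits = (1, 0, 0, 6, 7, 10, 2)

v_11(a) = 3 ≥ 1, so the series converges in ℤ_11 to 1/(1 − a) = 1/(1 − (-50578)) = 1/50579. Expand this rational in ℤ_11: compute digits iteratively via d_i = x_i mod 11, x_{i+1} = (x_i − d_i)/11. The first 7 digits are (1, 0, 0, 6, 7, 10, 2).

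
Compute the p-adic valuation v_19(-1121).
v_19(-1121) = 1

v_19(n) is the largest exponent k such that 19^k divides n. Factor out: -1121 = -19^1 · 59. (Sign doesn't affect v_p.) So v_19(-1121) = 1.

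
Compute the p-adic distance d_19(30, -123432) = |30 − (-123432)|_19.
d_19(30, -123432) = 1/6859

Step 1 — x − y = 30 − (-123432) = 123462. Step 2 — v_19(123462) = 3 (factor: 123462 = (19^3 · 18); the sign does not affect v_p). Step 3 — |x − y|_19 = 19^{-3} = 1/6859.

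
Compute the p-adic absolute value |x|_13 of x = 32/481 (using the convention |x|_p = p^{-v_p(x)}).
|32/481|_13 = 13

Step 1 — compute v_13(x) by factoring powers of 13 out of the numerator and denominator: v_13(32/481) = -1. Step 2 — apply |x|_p = p^{-v_p(x)} = 13^{1} = 13.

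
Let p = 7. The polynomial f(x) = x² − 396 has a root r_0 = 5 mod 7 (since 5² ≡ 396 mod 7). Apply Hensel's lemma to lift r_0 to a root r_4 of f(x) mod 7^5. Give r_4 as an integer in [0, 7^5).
r_4 = 2301 (mod 16807)

Hensel's recurrence: r_{i+1} = r_i − f(r_i)·(f′(r_i))^{-1} mod 7^{i+2}, with f′(x) = 2x. Iterate:
  r_0 = 5 (mod 7)
  r_1 = 47 (mod 49)
  r_2 = 243 (mod 343)
  r_3 = 2301 (mod 2401)
  r_4 = 2301 (mod 16807)
Final: r_4 = 2301, and one checks f(r_4) ≡ 0 mod 7^5.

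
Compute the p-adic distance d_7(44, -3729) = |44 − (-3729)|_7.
d_7(44, -3729) = 1/343

Step 1 — x − y = 44 − (-3729) = 3773. Step 2 — v_7(3773) = 3 (factor: 3773 = (7^3 · 11); the sign does not affect v_p). Step 3 — |x − y|_7 = 7^{-3} = 1/343.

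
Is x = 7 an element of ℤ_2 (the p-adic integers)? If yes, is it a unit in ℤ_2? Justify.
x ∈ ℤ_2^× (unit); v_2(x) = 0

ℤ_2 = {x ∈ ℚ_2 : v_2(x) ≥ 0} and ℤ_2^× = {x ∈ ℤ_2 : v_2(x) = 0}. Here v_2(7) = v_2(num) − v_2(den) = 0; compare against these criteria.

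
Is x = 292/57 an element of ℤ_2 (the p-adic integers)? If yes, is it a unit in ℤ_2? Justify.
x ∈ ℤ_2 but not a unit; v_2(x) = 2 > 0

ℤ_2 = {x ∈ ℚ_2 : v_2(x) ≥ 0} and ℤ_2^× = {x ∈ ℤ_2 : v_2(x) = 0}. Here v_2(292/57) = v_2(num) − v_2(den) = 2; compare against these criteria.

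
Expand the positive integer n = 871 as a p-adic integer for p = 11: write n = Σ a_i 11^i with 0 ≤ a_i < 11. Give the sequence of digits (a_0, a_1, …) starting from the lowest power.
(a_0, a_1, …) = (2, 2, 7)

Repeated division by 11 gives the digits low-to-high: 871 = 2 + 2·11^1 + 7·11^2. Digit sequence: (2, 2, 7).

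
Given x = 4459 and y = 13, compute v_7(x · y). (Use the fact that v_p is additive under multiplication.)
v_7(57967) = 3

v_p(x) = 3 (factor: 4459 = 7^3 · 13); v_p(y) = 0 (factor: 13 = 7^0 · 13). Additivity: v_p(xy) = v_p(x) + v_p(y) = 3 + 0 = 3. (Direct check: xy = 57967 = 7^3 · (169).)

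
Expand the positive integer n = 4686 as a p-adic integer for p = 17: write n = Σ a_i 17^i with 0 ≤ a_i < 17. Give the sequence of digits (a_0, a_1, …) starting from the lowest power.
(a_0, a_1, …) = (11, 3, 16)

Repeated division by 17 gives the digits low-to-high: 4686 = 11 + 3·17^1 + 16·17^2. Digit sequence: (11, 3, 16).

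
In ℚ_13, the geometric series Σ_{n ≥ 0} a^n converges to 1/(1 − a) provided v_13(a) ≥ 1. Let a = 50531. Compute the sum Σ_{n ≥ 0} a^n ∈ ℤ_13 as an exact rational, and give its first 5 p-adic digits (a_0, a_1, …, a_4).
Σ a^n = 1/(1 − a) = -1/50530;  first 5 digits = (1, 0, 0, 10, 1)

v_13(a) = 3 ≥ 1, so the series converges in ℤ_13 to 1/(1 − a) = 1/(1 − 50531) = -1/50530. Expand this rational in ℤ_13: compute digits iteratively via d_i = x_i mod 13, x_{i+1} = (x_i − d_i)/13. The first 5 digits are (1, 0, 0, 10, 1).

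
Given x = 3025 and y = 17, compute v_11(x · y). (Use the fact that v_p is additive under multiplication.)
v_11(51425) = 2

v_p(x) = 2 (factor: 3025 = 11^2 · 25); v_p(y) = 0 (factor: 17 = 11^0 · 17). Additivity: v_p(xy) = v_p(x) + v_p(y) = 2 + 0 = 2. (Direct check: xy = 51425 = 11^2 · (425).)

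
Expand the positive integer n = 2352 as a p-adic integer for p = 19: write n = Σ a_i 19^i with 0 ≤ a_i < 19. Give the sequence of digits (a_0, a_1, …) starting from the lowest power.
(a_0, a_1, …) = (15, 9, 6)

Repeated division by 19 gives the digits low-to-high: 2352 = 15 + 9·19^1 + 6·19^2. Digit sequence: (15, 9, 6).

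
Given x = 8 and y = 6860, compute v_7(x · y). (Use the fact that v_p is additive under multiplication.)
v_7(54880) = 3

v_p(x) = 0 (factor: 8 = 7^0 · 8); v_p(y) = 3 (factor: 6860 = 7^3 · 20). Additivity: v_p(xy) = v_p(x) + v_p(y) = 0 + 3 = 3. (Direct check: xy = 54880 = 7^3 · (160).)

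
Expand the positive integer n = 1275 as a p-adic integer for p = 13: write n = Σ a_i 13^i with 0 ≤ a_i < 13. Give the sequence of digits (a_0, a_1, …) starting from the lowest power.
(a_0, a_1, …) = (1, 7, 7)

Repeated division by 13 gives the digits low-to-high: 1275 = 1 + 7·13^1 + 7·13^2. Digit sequence: (1, 7, 7).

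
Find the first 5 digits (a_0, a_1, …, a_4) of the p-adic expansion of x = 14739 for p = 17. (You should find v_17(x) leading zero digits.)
(a_0, …, a_4) = (0, 0, 0, 3, 0)

v_17(14739) = 3, so a_0 = ... = a_2 = 0. Factor out: x = 17^3 · u with u = 3 a unit in ℤ_17. Expand u iteratively via a_{v+i} = u_i mod 17, u_{i+1} = (u_i − a_{v+i})/17:
  u_0 = 3;  a_3 = 3;  u_1 = (u_0 − 3)/17 = 0
  u_1 = 0;  a_4 = 0;  u_2 = (u_1 − 0)/17 = 0
Digits: (0, 0, 0, 3, 0).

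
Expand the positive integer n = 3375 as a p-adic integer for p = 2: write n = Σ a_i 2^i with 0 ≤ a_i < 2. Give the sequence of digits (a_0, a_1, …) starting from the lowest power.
(a_0, a_1, …) = (1, 1, 1, 1, 0, 1, 0, 0, 1, 0, 1, 1)

Repeated division by 2 gives the digits low-to-high: 3375 = 1 + 1·2^1 + 1·2^2 + 1·2^3 + 1·2^5 + 1·2^8 + 1·2^10 + 1·2^11. Digit sequence: (1, 1, 1, 1, 0, 1, 0, 0, 1, 0, 1, 1).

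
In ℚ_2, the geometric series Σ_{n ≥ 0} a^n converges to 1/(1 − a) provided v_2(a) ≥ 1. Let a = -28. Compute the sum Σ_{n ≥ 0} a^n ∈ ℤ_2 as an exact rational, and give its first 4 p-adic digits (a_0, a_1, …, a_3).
Σ a^n = 1/(1 − a) = 1/29;  first 4 digits = (1, 0, 1, 0)

v_2(a) = 2 ≥ 1, so the series converges in ℤ_2 to 1/(1 − a) = 1/(1 − (-28)) = 1/29. Expand this rational in ℤ_2: compute digits iteratively via d_i = x_i mod 2, x_{i+1} = (x_i − d_i)/2. The first 4 digits are (1, 0, 1, 0).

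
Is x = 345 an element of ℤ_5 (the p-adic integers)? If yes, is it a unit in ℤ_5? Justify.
x ∈ ℤ_5 but not a unit; v_5(x) = 1 > 0

ℤ_5 = {x ∈ ℚ_5 : v_5(x) ≥ 0} and ℤ_5^× = {x ∈ ℤ_5 : v_5(x) = 0}. Here v_5(345) = v_5(num) − v_5(den) = 1; compare against these criteria.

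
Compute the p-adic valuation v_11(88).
v_11(88) = 1

v_11(n) is the largest exponent k such that 11^k divides n. Factor out: 88 = 11^1 · 8. (Sign doesn't affect v_p.) So v_11(88) = 1.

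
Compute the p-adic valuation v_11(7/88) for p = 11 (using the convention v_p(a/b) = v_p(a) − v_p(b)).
v_11(7/88) = -1

Factor powers of 11 from the numerator and denominator of the reduced fraction: 7 = 11^0 · 7 and 88 = 11^1 · 8. Apply v_p(a/b) = v_p(a) − v_p(b): v_11(7/88) = 0 − 1 = -1.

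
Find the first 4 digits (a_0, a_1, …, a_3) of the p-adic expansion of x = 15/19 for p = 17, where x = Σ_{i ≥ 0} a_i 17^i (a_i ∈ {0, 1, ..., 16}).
(a_0, …, a_3) = (16, 0, 8, 4)

v_17(15/19) = 0 (numerator and denominator both coprime to 17), so x ∈ ℤ_17^×. Compute digits iteratively via a_i = x_i mod 17, x_{i+1} = (x_i − a_i)/17, with x_0 = x:
  x_0 = 15/19;  a_0 = 16;  x_1 = (x_0 − 16)/17 = -17/19
  x_1 = -17/19;  a_1 = 0;  x_2 = (x_1 − 0)/17 = -1/19
  x_2 = -1/19;  a_2 = 8;  x_3 = (x_2 − 8)/17 = -9/19
  x_3 = -9/19;  a_3 = 4;  x_4 = (x_3 − 4)/17 = -5/19
Digits: (16, 0, 8, 4).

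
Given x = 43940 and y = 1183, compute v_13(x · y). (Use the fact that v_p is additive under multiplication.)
v_13(51981020) = 5

v_p(x) = 3 (factor: 43940 = 13^3 · 20); v_p(y) = 2 (factor: 1183 = 13^2 · 7). Additivity: v_p(xy) = v_p(x) + v_p(y) = 3 + 2 = 5. (Direct check: xy = 51981020 = 13^5 · (140).)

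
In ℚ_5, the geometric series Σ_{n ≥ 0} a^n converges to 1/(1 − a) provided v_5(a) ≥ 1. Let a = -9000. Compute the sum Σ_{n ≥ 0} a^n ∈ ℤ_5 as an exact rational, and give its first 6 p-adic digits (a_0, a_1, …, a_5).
Σ a^n = 1/(1 − a) = 1/9001;  first 6 digits = (1, 0, 0, 3, 0, 2)

v_5(a) = 3 ≥ 1, so the series converges in ℤ_5 to 1/(1 − a) = 1/(1 − (-9000)) = 1/9001. Expand this rational in ℤ_5: compute digits iteratively via d_i = x_i mod 5, x_{i+1} = (x_i − d_i)/5. The first 6 digits are (1, 0, 0, 3, 0, 2).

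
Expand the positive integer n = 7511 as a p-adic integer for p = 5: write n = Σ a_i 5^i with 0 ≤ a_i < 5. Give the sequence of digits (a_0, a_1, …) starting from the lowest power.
(a_0, a_1, …) = (1, 2, 0, 0, 2, 2)

Repeated division by 5 gives the digits low-to-high: 7511 = 1 + 2·5^1 + 2·5^4 + 2·5^5. Digit sequence: (1, 2, 0, 0, 2, 2).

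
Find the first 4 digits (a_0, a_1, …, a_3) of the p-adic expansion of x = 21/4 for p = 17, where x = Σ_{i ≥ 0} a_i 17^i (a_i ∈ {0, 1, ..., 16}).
(a_0, …, a_3) = (1, 13, 12, 12)

v_17(21/4) = 0 (numerator and denominator both coprime to 17), so x ∈ ℤ_17^×. Compute digits iteratively via a_i = x_i mod 17, x_{i+1} = (x_i − a_i)/17, with x_0 = x:
  x_0 = 21/4;  a_0 = 1;  x_1 = (x_0 − 1)/17 = 1/4
  x_1 = 1/4;  a_1 = 13;  x_2 = (x_1 − 13)/17 = -3/4
  x_2 = -3/4;  a_2 = 12;  x_3 = (x_2 − 12)/17 = -3/4
  x_3 = -3/4;  a_3 = 12;  x_4 = (x_3 − 12)/17 = -3/4
Digits: (1, 13, 12, 12).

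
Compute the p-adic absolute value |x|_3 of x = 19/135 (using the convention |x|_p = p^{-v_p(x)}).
|19/135|_3 = 27

Step 1 — compute v_3(x) by factoring powers of 3 out of the numerator and denominator: v_3(19/135) = -3. Step 2 — apply |x|_p = p^{-v_p(x)} = 3^{3} = 27.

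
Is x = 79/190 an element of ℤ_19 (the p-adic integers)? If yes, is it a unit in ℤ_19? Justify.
x ∉ ℤ_19 (v_19(x) = -1 < 0)

ℤ_19 = {x ∈ ℚ_19 : v_19(x) ≥ 0} and ℤ_19^× = {x ∈ ℤ_19 : v_19(x) = 0}. Here v_19(79/190) = v_19(num) − v_19(den) = -1; compare against these criteria.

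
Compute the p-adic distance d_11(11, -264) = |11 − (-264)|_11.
d_11(11, -264) = 1/11

Step 1 — x − y = 11 − (-264) = 275. Step 2 — v_11(275) = 1 (factor: 275 = (11^1 · 25); the sign does not affect v_p). Step 3 — |x − y|_11 = 11^{-1} = 1/11.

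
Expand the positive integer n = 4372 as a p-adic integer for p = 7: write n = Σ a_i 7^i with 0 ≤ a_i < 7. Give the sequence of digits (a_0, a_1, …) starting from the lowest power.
(a_0, a_1, …) = (4, 1, 5, 5, 1)

Repeated division by 7 gives the digits low-to-high: 4372 = 4 + 1·7^1 + 5·7^2 + 5·7^3 + 1·7^4. Digit sequence: (4, 1, 5, 5, 1).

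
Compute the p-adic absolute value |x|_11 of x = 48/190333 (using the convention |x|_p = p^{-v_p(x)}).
|48/190333|_11 = 14641

Step 1 — compute v_11(x) by factoring powers of 11 out of the numerator and denominator: v_11(48/190333) = -4. Step 2 — apply |x|_p = p^{-v_p(x)} = 11^{4} = 14641.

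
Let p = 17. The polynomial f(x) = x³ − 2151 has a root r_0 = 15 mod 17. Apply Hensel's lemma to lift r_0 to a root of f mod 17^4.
r_3 = 52511 (mod 83521)

Hensel: r_{i+1} = r_i − f(r_i)/f′(r_i) mod 17^{i+2}, where f′(x) = 3x². Iterate:
  r_0 = 15 (mod 17)
  r_1 = 202 (mod 289)
  r_2 = 3381 (mod 4913)
  r_3 = 52511 (mod 83521)
Final: r = 52511 with f(r) ≡ 0 mod 17^4.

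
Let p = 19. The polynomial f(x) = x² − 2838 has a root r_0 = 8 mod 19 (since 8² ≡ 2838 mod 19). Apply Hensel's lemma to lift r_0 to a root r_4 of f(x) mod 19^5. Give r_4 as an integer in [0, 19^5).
r_4 = 1787718 (mod 2476099)

Hensel's recurrence: r_{i+1} = r_i − f(r_i)·(f′(r_i))^{-1} mod 19^{i+2}, with f′(x) = 2x. Iterate:
  r_0 = 8 (mod 19)
  r_1 = 46 (mod 361)
  r_2 = 4378 (mod 6859)
  r_3 = 93545 (mod 130321)
  r_4 = 1787718 (mod 2476099)
Final: r_4 = 1787718, and one checks f(r_4) ≡ 0 mod 19^5.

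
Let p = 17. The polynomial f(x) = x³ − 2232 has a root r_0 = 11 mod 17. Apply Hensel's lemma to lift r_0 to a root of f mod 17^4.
r_3 = 1558 (mod 83521)

Hensel: r_{i+1} = r_i − f(r_i)/f′(r_i) mod 17^{i+2}, where f′(x) = 3x². Iterate:
  r_0 = 11 (mod 17)
  r_1 = 113 (mod 289)
  r_2 = 1558 (mod 4913)
  r_3 = 1558 (mod 83521)
Final: r = 1558 with f(r) ≡ 0 mod 17^4.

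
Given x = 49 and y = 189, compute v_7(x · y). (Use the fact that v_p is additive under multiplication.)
v_7(9261) = 3

v_p(x) = 2 (factor: 49 = 7^2 · 1); v_p(y) = 1 (factor: 189 = 7^1 · 27). Additivity: v_p(xy) = v_p(x) + v_p(y) = 2 + 1 = 3. (Direct check: xy = 9261 = 7^3 · (27).)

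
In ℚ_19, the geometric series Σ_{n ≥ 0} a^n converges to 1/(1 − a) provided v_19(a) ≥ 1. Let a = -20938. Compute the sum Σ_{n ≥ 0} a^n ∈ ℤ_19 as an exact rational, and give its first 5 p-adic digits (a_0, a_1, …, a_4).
Σ a^n = 1/(1 − a) = 1/20939;  first 5 digits = (1, 0, 18, 15, 0)

v_19(a) = 2 ≥ 1, so the series converges in ℤ_19 to 1/(1 − a) = 1/(1 − (-20938)) = 1/20939. Expand this rational in ℤ_19: compute digits iteratively via d_i = x_i mod 19, x_{i+1} = (x_i − d_i)/19. The first 5 digits are (1, 0, 18, 15, 0).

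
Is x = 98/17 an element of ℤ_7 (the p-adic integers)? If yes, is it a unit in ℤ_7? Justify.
x ∈ ℤ_7 but not a unit; v_7(x) = 2 > 0

ℤ_7 = {x ∈ ℚ_7 : v_7(x) ≥ 0} and ℤ_7^× = {x ∈ ℤ_7 : v_7(x) = 0}. Here v_7(98/17) = v_7(num) − v_7(den) = 2; compare against these criteria.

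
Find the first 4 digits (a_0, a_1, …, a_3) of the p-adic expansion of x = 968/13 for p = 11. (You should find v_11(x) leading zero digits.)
(a_0, …, a_3) = (0, 0, 4, 9)

v_11(968/13) = 2, so a_0 = ... = a_1 = 0. Factor out: x = 11^2 · u with u = 8/13 a unit in ℤ_11. Expand u iteratively via a_{v+i} = u_i mod 11, u_{i+1} = (u_i − a_{v+i})/11:
  u_0 = 8/13;  a_2 = 4;  u_1 = (u_0 − 4)/11 = -4/13
  u_1 = -4/13;  a_3 = 9;  u_2 = (u_1 − 9)/11 = -11/13
Digits: (0, 0, 4, 9).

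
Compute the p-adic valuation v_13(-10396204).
v_13(-10396204) = 5

v_13(n) is the largest exponent k such that 13^k divides n. Factor out: -10396204 = -13^5 · 28. (Sign doesn't affect v_p.) So v_13(-10396204) = 5.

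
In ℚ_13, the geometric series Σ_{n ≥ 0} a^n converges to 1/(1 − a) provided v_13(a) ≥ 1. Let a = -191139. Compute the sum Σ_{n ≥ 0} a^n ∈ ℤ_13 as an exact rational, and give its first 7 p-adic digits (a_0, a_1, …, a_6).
Σ a^n = 1/(1 − a) = 1/191140;  first 7 digits = (1, 0, 0, 4, 6, 12, 2)

v_13(a) = 3 ≥ 1, so the series converges in ℤ_13 to 1/(1 − a) = 1/(1 − (-191139)) = 1/191140. Expand this rational in ℤ_13: compute digits iteratively via d_i = x_i mod 13, x_{i+1} = (x_i − d_i)/13. The first 7 digits are (1, 0, 0, 4, 6, 12, 2).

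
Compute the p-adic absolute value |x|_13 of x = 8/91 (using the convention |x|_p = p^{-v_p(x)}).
|8/91|_13 = 13

Step 1 — compute v_13(x) by factoring powers of 13 out of the numerator and denominator: v_13(8/91) = -1. Step 2 — apply |x|_p = p^{-v_p(x)} = 13^{1} = 13.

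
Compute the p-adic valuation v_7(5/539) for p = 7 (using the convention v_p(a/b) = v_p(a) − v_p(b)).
v_7(5/539) = -2

Factor powers of 7 from the numerator and denominator of the reduced fraction: 5 = 7^0 · 5 and 539 = 7^2 · 11. Apply v_p(a/b) = v_p(a) − v_p(b): v_7(5/539) = 0 − 2 = -2.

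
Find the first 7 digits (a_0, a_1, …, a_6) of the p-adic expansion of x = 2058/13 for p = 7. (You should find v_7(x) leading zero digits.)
(a_0, …, a_6) = (0, 0, 0, 1, 1, 2, 4)

v_7(2058/13) = 3, so a_0 = ... = a_2 = 0. Factor out: x = 7^3 · u with u = 6/13 a unit in ℤ_7. Expand u iteratively via a_{v+i} = u_i mod 7, u_{i+1} = (u_i − a_{v+i})/7:
  u_0 = 6/13;  a_3 = 1;  u_1 = (u_0 − 1)/7 = -1/13
  u_1 = -1/13;  a_4 = 1;  u_2 = (u_1 − 1)/7 = -2/13
  u_2 = -2/13;  a_5 = 2;  u_3 = (u_2 − 2)/7 = -4/13
  u_3 = -4/13;  a_6 = 4;  u_4 = (u_3 − 4)/7 = -8/13
Digits: (0, 0, 0, 1, 1, 2, 4).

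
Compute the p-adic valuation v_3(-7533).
v_3(-7533) = 5

v_3(n) is the largest exponent k such that 3^k divides n. Factor out: -7533 = -3^5 · 31. (Sign doesn't affect v_p.) So v_3(-7533) = 5.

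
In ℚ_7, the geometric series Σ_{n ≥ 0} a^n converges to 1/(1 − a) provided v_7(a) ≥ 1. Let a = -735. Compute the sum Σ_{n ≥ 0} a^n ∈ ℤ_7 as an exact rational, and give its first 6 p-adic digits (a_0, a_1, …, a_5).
Σ a^n = 1/(1 − a) = 1/736;  first 6 digits = (1, 0, 6, 4, 0, 4)

v_7(a) = 2 ≥ 1, so the series converges in ℤ_7 to 1/(1 − a) = 1/(1 − (-735)) = 1/736. Expand this rational in ℤ_7: compute digits iteratively via d_i = x_i mod 7, x_{i+1} = (x_i − d_i)/7. The first 6 digits are (1, 0, 6, 4, 0, 4).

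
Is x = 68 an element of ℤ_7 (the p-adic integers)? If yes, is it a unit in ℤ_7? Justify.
x ∈ ℤ_7^× (unit); v_7(x) = 0

ℤ_7 = {x ∈ ℚ_7 : v_7(x) ≥ 0} and ℤ_7^× = {x ∈ ℤ_7 : v_7(x) = 0}. Here v_7(68) = v_7(num) − v_7(den) = 0; compare against these criteria.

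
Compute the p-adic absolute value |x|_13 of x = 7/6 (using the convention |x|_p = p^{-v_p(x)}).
|7/6|_13 = 1

Step 1 — compute v_13(x) by factoring powers of 13 out of the numerator and denominator: v_13(7/6) = 0. Step 2 — apply |x|_p = p^{-v_p(x)} = 13^{0} = 1.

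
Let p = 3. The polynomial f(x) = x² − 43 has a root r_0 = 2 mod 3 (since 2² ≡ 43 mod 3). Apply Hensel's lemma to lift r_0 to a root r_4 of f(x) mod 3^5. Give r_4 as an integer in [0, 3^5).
r_4 = 23 (mod 243)

Hensel's recurrence: r_{i+1} = r_i − f(r_i)·(f′(r_i))^{-1} mod 3^{i+2}, with f′(x) = 2x. Iterate:
  r_0 = 2 (mod 3)
  r_1 = 5 (mod 9)
  r_2 = 23 (mod 27)
  r_3 = 23 (mod 81)
  r_4 = 23 (mod 243)
Final: r_4 = 23, and one checks f(r_4) ≡ 0 mod 3^5.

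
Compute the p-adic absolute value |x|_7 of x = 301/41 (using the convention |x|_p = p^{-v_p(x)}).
|301/41|_7 = 1/7

Step 1 — compute v_7(x) by factoring powers of 7 out of the numerator and denominator: v_7(301/41) = 1. Step 2 — apply |x|_p = p^{-v_p(x)} = 7^{-1} = 1/7.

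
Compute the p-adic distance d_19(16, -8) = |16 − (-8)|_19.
d_19(16, -8) = 1

Step 1 — x − y = 16 − (-8) = 24. Step 2 — v_19(24) = 0 (factor: 24 = (19^0 · 24); the sign does not affect v_p). Step 3 — |x − y|_19 = 19^{0} = 1.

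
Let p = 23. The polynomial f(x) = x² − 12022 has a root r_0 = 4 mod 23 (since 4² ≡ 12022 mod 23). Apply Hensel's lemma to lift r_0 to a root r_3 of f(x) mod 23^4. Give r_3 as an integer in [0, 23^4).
r_3 = 162453 (mod 279841)

Hensel's recurrence: r_{i+1} = r_i − f(r_i)·(f′(r_i))^{-1} mod 23^{i+2}, with f′(x) = 2x. Iterate:
  r_0 = 4 (mod 23)
  r_1 = 50 (mod 529)
  r_2 = 4282 (mod 12167)
  r_3 = 162453 (mod 279841)
Final: r_3 = 162453, and one checks f(r_3) ≡ 0 mod 23^4.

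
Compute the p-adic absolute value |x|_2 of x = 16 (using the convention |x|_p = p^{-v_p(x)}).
|16|_2 = 1/16

Step 1 — compute v_2(x) by factoring powers of 2 out of the numerator and denominator: v_2(16) = 4. Step 2 — apply |x|_p = p^{-v_p(x)} = 2^{-4} = 1/16.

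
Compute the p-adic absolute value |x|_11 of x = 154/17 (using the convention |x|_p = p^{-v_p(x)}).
|154/17|_11 = 1/11

Step 1 — compute v_11(x) by factoring powers of 11 out of the numerator and denominator: v_11(154/17) = 1. Step 2 — apply |x|_p = p^{-v_p(x)} = 11^{-1} = 1/11.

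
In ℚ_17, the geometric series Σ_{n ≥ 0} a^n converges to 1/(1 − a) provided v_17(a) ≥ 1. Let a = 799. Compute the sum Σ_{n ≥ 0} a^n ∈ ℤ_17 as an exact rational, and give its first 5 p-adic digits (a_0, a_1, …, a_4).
Σ a^n = 1/(1 − a) = -1/798;  first 5 digits = (1, 13, 1, 15, 12)

v_17(a) = 1 ≥ 1, so the series converges in ℤ_17 to 1/(1 − a) = 1/(1 − 799) = -1/798. Expand this rational in ℤ_17: compute digits iteratively via d_i = x_i mod 17, x_{i+1} = (x_i − d_i)/17. The first 5 digits are (1, 13, 1, 15, 12).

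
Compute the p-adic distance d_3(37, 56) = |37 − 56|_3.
d_3(37, 56) = 1

Step 1 — x − y = 37 − 56 = -19. Step 2 — v_3(-19) = 0 (factor: -19 = −(3^0 · 19); the sign does not affect v_p). Step 3 — |x − y|_3 = 3^{0} = 1.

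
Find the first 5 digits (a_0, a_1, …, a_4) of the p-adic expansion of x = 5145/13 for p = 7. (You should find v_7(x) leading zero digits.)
(a_0, …, a_4) = (0, 0, 0, 6, 2)

v_7(5145/13) = 3, so a_0 = ... = a_2 = 0. Factor out: x = 7^3 · u with u = 15/13 a unit in ℤ_7. Expand u iteratively via a_{v+i} = u_i mod 7, u_{i+1} = (u_i − a_{v+i})/7:
  u_0 = 15/13;  a_3 = 6;  u_1 = (u_0 − 6)/7 = -9/13
  u_1 = -9/13;  a_4 = 2;  u_2 = (u_1 − 2)/7 = -5/13
Digits: (0, 0, 0, 6, 2).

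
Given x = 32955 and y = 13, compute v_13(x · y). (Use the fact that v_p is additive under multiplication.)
v_13(428415) = 4

v_p(x) = 3 (factor: 32955 = 13^3 · 15); v_p(y) = 1 (factor: 13 = 13^1 · 1). Additivity: v_p(xy) = v_p(x) + v_p(y) = 3 + 1 = 4. (Direct check: xy = 428415 = 13^4 · (15).)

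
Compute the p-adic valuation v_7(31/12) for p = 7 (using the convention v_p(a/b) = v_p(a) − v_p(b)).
v_7(31/12) = 0

Factor powers of 7 from the numerator and denominator of the reduced fraction: 31 = 7^0 · 31 and 12 = 7^0 · 12. Apply v_p(a/b) = v_p(a) − v_p(b): v_7(31/12) = 0 − 0 = 0.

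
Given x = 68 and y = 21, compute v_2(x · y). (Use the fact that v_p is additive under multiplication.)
v_2(1428) = 2

v_p(x) = 2 (factor: 68 = 2^2 · 17); v_p(y) = 0 (factor: 21 = 2^0 · 21). Additivity: v_p(xy) = v_p(x) + v_p(y) = 2 + 0 = 2. (Direct check: xy = 1428 = 2^2 · (357).)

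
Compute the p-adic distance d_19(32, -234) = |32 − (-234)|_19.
d_19(32, -234) = 1/19

Step 1 — x − y = 32 − (-234) = 266. Step 2 — v_19(266) = 1 (factor: 266 = (19^1 · 14); the sign does not affect v_p). Step 3 — |x − y|_19 = 19^{-1} = 1/19.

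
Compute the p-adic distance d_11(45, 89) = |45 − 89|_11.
d_11(45, 89) = 1/11

Step 1 — x − y = 45 − 89 = -44. Step 2 — v_11(-44) = 1 (factor: -44 = −(11^1 · 4); the sign does not affect v_p). Step 3 — |x − y|_11 = 11^{-1} = 1/11.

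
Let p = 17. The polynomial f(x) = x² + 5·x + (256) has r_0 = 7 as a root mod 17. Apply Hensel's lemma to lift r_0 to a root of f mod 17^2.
r_1 = 126 (mod 289)

Hensel: r_{i+1} = r_i − f(r_i)·(f′(r_i))^{-1} mod 17^{i+2}, f′(x) = 2x + 5. Iterate:
  r_0 = 7 (mod 17)
  r_1 = 126 (mod 289)
Final: r = 126 satisfies f(r) ≡ 0 mod 17^2.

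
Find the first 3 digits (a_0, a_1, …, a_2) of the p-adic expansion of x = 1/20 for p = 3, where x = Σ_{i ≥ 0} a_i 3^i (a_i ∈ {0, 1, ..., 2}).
(a_0, …, a_2) = (2, 1, 2)

v_3(1/20) = 0 (numerator and denominator both coprime to 3), so x ∈ ℤ_3^×. Compute digits iteratively via a_i = x_i mod 3, x_{i+1} = (x_i − a_i)/3, with x_0 = x:
  x_0 = 1/20;  a_0 = 2;  x_1 = (x_0 − 2)/3 = -13/20
  x_1 = -13/20;  a_1 = 1;  x_2 = (x_1 − 1)/3 = -11/20
  x_2 = -11/20;  a_2 = 2;  x_3 = (x_2 − 2)/3 = -17/20
Digits: (2, 1, 2).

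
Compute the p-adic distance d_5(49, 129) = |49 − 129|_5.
d_5(49, 129) = 1/5

Step 1 — x − y = 49 − 129 = -80. Step 2 — v_5(-80) = 1 (factor: -80 = −(5^1 · 16); the sign does not affect v_p). Step 3 — |x − y|_5 = 5^{-1} = 1/5.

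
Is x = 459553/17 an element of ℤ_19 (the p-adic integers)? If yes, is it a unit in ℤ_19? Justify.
x ∈ ℤ_19 but not a unit; v_19(x) = 3 > 0

ℤ_19 = {x ∈ ℚ_19 : v_19(x) ≥ 0} and ℤ_19^× = {x ∈ ℤ_19 : v_19(x) = 0}. Here v_19(459553/17) = v_19(num) − v_19(den) = 3; compare against these criteria.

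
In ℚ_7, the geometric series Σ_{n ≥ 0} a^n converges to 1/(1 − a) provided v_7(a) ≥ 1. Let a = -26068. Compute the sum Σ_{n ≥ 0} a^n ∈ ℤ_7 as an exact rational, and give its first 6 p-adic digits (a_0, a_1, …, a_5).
Σ a^n = 1/(1 − a) = 1/26069;  first 6 digits = (1, 0, 0, 1, 3, 5)

v_7(a) = 3 ≥ 1, so the series converges in ℤ_7 to 1/(1 − a) = 1/(1 − (-26068)) = 1/26069. Expand this rational in ℤ_7: compute digits iteratively via d_i = x_i mod 7, x_{i+1} = (x_i − d_i)/7. The first 6 digits are (1, 0, 0, 1, 3, 5).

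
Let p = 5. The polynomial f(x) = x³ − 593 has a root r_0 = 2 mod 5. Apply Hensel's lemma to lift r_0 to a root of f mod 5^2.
r_1 = 7 (mod 25)

Hensel: r_{i+1} = r_i − f(r_i)/f′(r_i) mod 5^{i+2}, where f′(x) = 3x². Iterate:
  r_0 = 2 (mod 5)
  r_1 = 7 (mod 25)
Final: r = 7 with f(r) ≡ 0 mod 5^2.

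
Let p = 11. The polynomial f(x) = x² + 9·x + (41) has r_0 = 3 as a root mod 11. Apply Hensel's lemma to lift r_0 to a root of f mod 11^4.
r_3 = 1587 (mod 14641)

Hensel: r_{i+1} = r_i − f(r_i)·(f′(r_i))^{-1} mod 11^{i+2}, f′(x) = 2x + 9. Iterate:
  r_0 = 3 (mod 11)
  r_1 = 14 (mod 121)
  r_2 = 256 (mod 1331)
  r_3 = 1587 (mod 14641)
Final: r = 1587 satisfies f(r) ≡ 0 mod 11^4.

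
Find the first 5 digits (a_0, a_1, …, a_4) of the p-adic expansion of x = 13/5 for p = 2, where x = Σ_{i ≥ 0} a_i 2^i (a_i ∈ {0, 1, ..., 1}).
(a_0, …, a_4) = (1, 0, 0, 1, 0)

v_2(13/5) = 0 (numerator and denominator both coprime to 2), so x ∈ ℤ_2^×. Compute digits iteratively via a_i = x_i mod 2, x_{i+1} = (x_i − a_i)/2, with x_0 = x:
  x_0 = 13/5;  a_0 = 1;  x_1 = (x_0 − 1)/2 = 4/5
  x_1 = 4/5;  a_1 = 0;  x_2 = (x_1 − 0)/2 = 2/5
  x_2 = 2/5;  a_2 = 0;  x_3 = (x_2 − 0)/2 = 1/5
  x_3 = 1/5;  a_3 = 1;  x_4 = (x_3 − 1)/2 = -2/5
  x_4 = -2/5;  a_4 = 0;  x_5 = (x_4 − 0)/2 = -1/5
Digits: (1, 0, 0, 1, 0).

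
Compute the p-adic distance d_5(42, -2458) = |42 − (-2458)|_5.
d_5(42, -2458) = 1/625

Step 1 — x − y = 42 − (-2458) = 2500. Step 2 — v_5(2500) = 4 (factor: 2500 = (5^4 · 4); the sign does not affect v_p). Step 3 — |x − y|_5 = 5^{-4} = 1/625.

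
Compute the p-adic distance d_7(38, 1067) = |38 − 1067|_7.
d_7(38, 1067) = 1/343

Step 1 — x − y = 38 − 1067 = -1029. Step 2 — v_7(-1029) = 3 (factor: -1029 = −(7^3 · 3); the sign does not affect v_p). Step 3 — |x − y|_7 = 7^{-3} = 1/343.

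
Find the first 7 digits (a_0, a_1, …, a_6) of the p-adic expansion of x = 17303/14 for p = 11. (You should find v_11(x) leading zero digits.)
(a_0, …, a_6) = (0, 0, 0, 8, 8, 0, 7)

v_11(17303/14) = 3, so a_0 = ... = a_2 = 0. Factor out: x = 11^3 · u with u = 13/14 a unit in ℤ_11. Expand u iteratively via a_{v+i} = u_i mod 11, u_{i+1} = (u_i − a_{v+i})/11:
  u_0 = 13/14;  a_3 = 8;  u_1 = (u_0 − 8)/11 = -9/14
  u_1 = -9/14;  a_4 = 8;  u_2 = (u_1 − 8)/11 = -11/14
  u_2 = -11/14;  a_5 = 0;  u_3 = (u_2 − 0)/11 = -1/14
  u_3 = -1/14;  a_6 = 7;  u_4 = (u_3 − 7)/11 = -9/14
Digits: (0, 0, 0, 8, 8, 0, 7).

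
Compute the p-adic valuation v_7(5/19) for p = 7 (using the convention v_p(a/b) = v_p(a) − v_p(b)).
v_7(5/19) = 0

Factor powers of 7 from the numerator and denominator of the reduced fraction: 5 = 7^0 · 5 and 19 = 7^0 · 19. Apply v_p(a/b) = v_p(a) − v_p(b): v_7(5/19) = 0 − 0 = 0.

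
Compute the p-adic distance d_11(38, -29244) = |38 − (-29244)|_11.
d_11(38, -29244) = 1/14641

Step 1 — x − y = 38 − (-29244) = 29282. Step 2 — v_11(29282) = 4 (factor: 29282 = (11^4 · 2); the sign does not affect v_p). Step 3 — |x − y|_11 = 11^{-4} = 1/14641.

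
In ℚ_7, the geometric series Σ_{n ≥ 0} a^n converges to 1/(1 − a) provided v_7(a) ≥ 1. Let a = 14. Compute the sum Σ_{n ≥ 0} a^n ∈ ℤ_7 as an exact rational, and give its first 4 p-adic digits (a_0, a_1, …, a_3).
Σ a^n = 1/(1 − a) = -1/13;  first 4 digits = (1, 2, 4, 1)

v_7(a) = 1 ≥ 1, so the series converges in ℤ_7 to 1/(1 − a) = 1/(1 − 14) = -1/13. Expand this rational in ℤ_7: compute digits iteratively via d_i = x_i mod 7, x_{i+1} = (x_i − d_i)/7. The first 4 digits are (1, 2, 4, 1).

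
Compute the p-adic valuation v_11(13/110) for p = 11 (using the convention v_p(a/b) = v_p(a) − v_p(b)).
v_11(13/110) = -1

Factor powers of 11 from the numerator and denominator of the reduced fraction: 13 = 11^0 · 13 and 110 = 11^1 · 10. Apply v_p(a/b) = v_p(a) − v_p(b): v_11(13/110) = 0 − 1 = -1.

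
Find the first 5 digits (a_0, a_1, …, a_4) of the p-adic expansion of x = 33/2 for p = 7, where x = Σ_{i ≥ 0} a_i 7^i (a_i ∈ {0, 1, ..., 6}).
(a_0, …, a_4) = (6, 5, 3, 3, 3)

v_7(33/2) = 0 (numerator and denominator both coprime to 7), so x ∈ ℤ_7^×. Compute digits iteratively via a_i = x_i mod 7, x_{i+1} = (x_i − a_i)/7, with x_0 = x:
  x_0 = 33/2;  a_0 = 6;  x_1 = (x_0 − 6)/7 = 3/2
  x_1 = 3/2;  a_1 = 5;  x_2 = (x_1 − 5)/7 = -1/2
  x_2 = -1/2;  a_2 = 3;  x_3 = (x_2 − 3)/7 = -1/2
  x_3 = -1/2;  a_3 = 3;  x_4 = (x_3 − 3)/7 = -1/2
  x_4 = -1/2;  a_4 = 3;  x_5 = (x_4 − 3)/7 = -1/2
Digits: (6, 5, 3, 3, 3).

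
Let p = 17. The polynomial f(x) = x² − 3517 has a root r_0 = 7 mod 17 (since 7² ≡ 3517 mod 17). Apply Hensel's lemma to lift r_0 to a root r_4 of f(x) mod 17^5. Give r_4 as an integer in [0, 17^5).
r_4 = 716149 (mod 1419857)

Hensel's recurrence: r_{i+1} = r_i − f(r_i)·(f′(r_i))^{-1} mod 17^{i+2}, with f′(x) = 2x. Iterate:
  r_0 = 7 (mod 17)
  r_1 = 7 (mod 289)
  r_2 = 3764 (mod 4913)
  r_3 = 47981 (mod 83521)
  r_4 = 716149 (mod 1419857)
Final: r_4 = 716149, and one checks f(r_4) ≡ 0 mod 17^5.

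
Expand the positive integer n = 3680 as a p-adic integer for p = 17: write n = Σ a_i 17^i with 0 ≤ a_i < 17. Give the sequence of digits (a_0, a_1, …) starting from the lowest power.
(a_0, a_1, …) = (8, 12, 12)

Repeated division by 17 gives the digits low-to-high: 3680 = 8 + 12·17^1 + 12·17^2. Digit sequence: (8, 12, 12).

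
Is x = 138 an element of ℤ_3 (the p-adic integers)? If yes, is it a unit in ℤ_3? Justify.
x ∈ ℤ_3 but not a unit; v_3(x) = 1 > 0

ℤ_3 = {x ∈ ℚ_3 : v_3(x) ≥ 0} and ℤ_3^× = {x ∈ ℤ_3 : v_3(x) = 0}. Here v_3(138) = v_3(num) − v_3(den) = 1; compare against these criteria.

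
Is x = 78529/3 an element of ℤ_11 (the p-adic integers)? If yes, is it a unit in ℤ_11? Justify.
x ∈ ℤ_11 but not a unit; v_11(x) = 3 > 0

ℤ_11 = {x ∈ ℚ_11 : v_11(x) ≥ 0} and ℤ_11^× = {x ∈ ℤ_11 : v_11(x) = 0}. Here v_11(78529/3) = v_11(num) − v_11(den) = 3; compare against these criteria.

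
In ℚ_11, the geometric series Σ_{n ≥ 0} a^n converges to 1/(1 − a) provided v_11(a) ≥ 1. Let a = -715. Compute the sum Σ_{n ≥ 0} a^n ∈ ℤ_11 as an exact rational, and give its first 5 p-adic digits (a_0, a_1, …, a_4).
Σ a^n = 1/(1 − a) = 1/716;  first 5 digits = (1, 1, 6, 10, 6)

v_11(a) = 1 ≥ 1, so the series converges in ℤ_11 to 1/(1 − a) = 1/(1 − (-715)) = 1/716. Expand this rational in ℤ_11: compute digits iteratively via d_i = x_i mod 11, x_{i+1} = (x_i − d_i)/11. The first 5 digits are (1, 1, 6, 10, 6).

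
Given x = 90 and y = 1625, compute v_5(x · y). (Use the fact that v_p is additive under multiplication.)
v_5(146250) = 4

v_p(x) = 1 (factor: 90 = 5^1 · 18); v_p(y) = 3 (factor: 1625 = 5^3 · 13). Additivity: v_p(xy) = v_p(x) + v_p(y) = 1 + 3 = 4. (Direct check: xy = 146250 = 5^4 · (234).)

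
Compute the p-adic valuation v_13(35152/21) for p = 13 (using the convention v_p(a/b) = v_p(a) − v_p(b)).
v_13(35152/21) = 3

Factor powers of 13 from the numerator and denominator of the reduced fraction: 35152 = 13^3 · 16 and 21 = 13^0 · 21. Apply v_p(a/b) = v_p(a) − v_p(b): v_13(35152/21) = 3 − 0 = 3.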